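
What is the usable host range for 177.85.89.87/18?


Network: 177.85.64.0
Broadcast: 177.85.127.255
First usable = network + 1
Last usable = broadcast - 1
Range: 177.85.64.1 to 177.85.127.254


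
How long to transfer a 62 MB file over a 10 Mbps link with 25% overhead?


Effective throughput = 10 * (1 - 25/100) = 7.5 Mbps
File size in Mb = 62 * 8 = 496 Mb
Time = 496 / 7.5
Time = 66.1333 seconds


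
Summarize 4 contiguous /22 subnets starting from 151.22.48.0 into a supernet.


Original prefix: /22
Number of subnets: 4 = 2^2
New prefix = 22 - 2 = 20
Supernet: 151.22.48.0/20


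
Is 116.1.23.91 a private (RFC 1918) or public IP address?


RFC 1918 private ranges:
  10.0.0.0/8 (10.0.0.0 - 10.255.255.255)
  172.16.0.0/12 (172.16.0.0 - 172.31.255.255)
  192.168.0.0/16 (192.168.0.0 - 192.168.255.255)
Public (not in any RFC 1918 range)


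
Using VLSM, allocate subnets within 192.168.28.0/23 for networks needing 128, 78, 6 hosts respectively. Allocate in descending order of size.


128 hosts -> /24 (254 usable): 192.168.28.0/24
78 hosts -> /25 (126 usable): 192.168.29.0/25
6 hosts -> /29 (6 usable): 192.168.29.128/29
Allocation: 192.168.28.0/24 (128 hosts, 254 usable); 192.168.29.0/25 (78 hosts, 126 usable); 192.168.29.128/29 (6 hosts, 6 usable)


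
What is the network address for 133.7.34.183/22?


IP:   10000101.00000111.00100010.10110111
Mask: 11111111.11111111.11111100.00000000
AND operation:
Net:  10000101.00000111.00100000.00000000
Network: 133.7.32.0/22


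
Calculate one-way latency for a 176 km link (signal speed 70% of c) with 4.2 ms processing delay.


Speed = 0.7 * 3e5 km/s = 210000 km/s
Propagation delay = 176 / 210000 = 0.0008 s = 0.8381 ms
Processing delay = 4.2 ms
Total one-way latency = 5.0381 ms


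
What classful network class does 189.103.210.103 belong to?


First octet: 189
Binary: 10111101
10xxxxxx -> Class B (128-191)
Class B, default mask 255.255.0.0 (/16)


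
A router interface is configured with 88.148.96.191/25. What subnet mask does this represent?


/25 means 25 network bits, 7 host bits
Binary: 11111111111111111111111110000000
Mask: 255.255.255.128


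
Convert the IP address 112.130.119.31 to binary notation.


112 = 01110000
130 = 10000010
119 = 01110111
31 = 00011111
Binary: 01110000.10000010.01110111.00011111


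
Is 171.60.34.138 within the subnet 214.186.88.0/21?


Subnet network: 214.186.88.0
Test IP AND mask: 171.60.32.0
No, 171.60.34.138 is not in 214.186.88.0/21


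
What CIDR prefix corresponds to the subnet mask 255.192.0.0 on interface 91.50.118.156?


Binary: 11111111.11000000.00000000.00000000
Count leading 1s
Prefix: /10


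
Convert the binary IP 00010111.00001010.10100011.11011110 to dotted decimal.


00010111 = 23
00001010 = 10
10100011 = 163
11011110 = 222
IP: 23.10.163.222


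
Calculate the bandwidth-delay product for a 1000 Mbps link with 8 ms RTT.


BDP = bandwidth * RTT
= 1000 Mbps * 8 ms
= 1000 * 1e6 * 8 / 1000 bits
= 8000000 bits
= 1000000 bytes
= 976.5625 KB
BDP = 8000000 bits (1000000 bytes)


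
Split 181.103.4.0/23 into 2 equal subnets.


New prefix = 23 + 1 = 24
Each subnet has 256 addresses
  181.103.4.0/24
  181.103.5.0/24
Subnets: 181.103.4.0/24, 181.103.5.0/24


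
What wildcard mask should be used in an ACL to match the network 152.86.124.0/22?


Subnet mask: 255.255.252.0
Wildcard = 255.255.255.255 - subnet mask
255 - 255 = 0
255 - 255 = 0
255 - 252 = 3
255 - 0 = 255
Wildcard: 0.0.3.255


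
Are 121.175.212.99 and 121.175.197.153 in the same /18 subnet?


Mask: 255.255.192.0
121.175.212.99 AND mask = 121.175.192.0
121.175.197.153 AND mask = 121.175.192.0
Yes, same subnet (121.175.192.0)


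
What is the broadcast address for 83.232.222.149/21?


Network: 83.232.216.0/21
Host bits = 11
Set all host bits to 1:
Broadcast: 83.232.223.255


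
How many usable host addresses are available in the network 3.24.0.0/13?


Host bits = 32 - 13 = 19
Total addresses = 2^19 = 524288
Usable = total - 2 (network and broadcast)
Usable hosts: 524286


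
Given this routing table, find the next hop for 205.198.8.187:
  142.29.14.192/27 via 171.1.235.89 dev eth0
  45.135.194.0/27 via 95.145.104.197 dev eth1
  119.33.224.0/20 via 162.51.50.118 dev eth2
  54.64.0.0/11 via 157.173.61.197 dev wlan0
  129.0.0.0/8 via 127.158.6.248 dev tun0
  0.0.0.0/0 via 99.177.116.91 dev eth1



Longest prefix match for 205.198.8.187:
  /27 142.29.14.192: no
  /27 45.135.194.0: no
  /20 119.33.224.0: no
  /11 54.64.0.0: no
  /8 129.0.0.0: no
  /0 0.0.0.0: MATCH
Selected: next-hop 99.177.116.91 via eth1 (matched /0)


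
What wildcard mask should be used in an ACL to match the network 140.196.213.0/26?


Subnet mask: 255.255.255.192
Wildcard = 255.255.255.255 - subnet mask
255 - 255 = 0
255 - 255 = 0
255 - 255 = 0
255 - 192 = 63
Wildcard: 0.0.0.63


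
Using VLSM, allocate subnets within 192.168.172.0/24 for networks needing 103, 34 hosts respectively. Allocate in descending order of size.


103 hosts -> /25 (126 usable): 192.168.172.0/25
34 hosts -> /26 (62 usable): 192.168.172.128/26
Allocation: 192.168.172.0/25 (103 hosts, 126 usable); 192.168.172.128/26 (34 hosts, 62 usable)


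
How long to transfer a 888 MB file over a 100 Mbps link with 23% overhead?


Effective throughput = 100 * (1 - 23/100) = 77 Mbps
File size in Mb = 888 * 8 = 7104 Mb
Time = 7104 / 77
Time = 92.2597 seconds


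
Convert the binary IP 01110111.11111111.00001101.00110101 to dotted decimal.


01110111 = 119
11111111 = 255
00001101 = 13
00110101 = 53
IP: 119.255.13.53


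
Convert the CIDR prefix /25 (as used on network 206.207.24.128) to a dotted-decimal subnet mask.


/25 means 25 network bits, 7 host bits
Binary: 11111111111111111111111110000000
Mask: 255.255.255.128


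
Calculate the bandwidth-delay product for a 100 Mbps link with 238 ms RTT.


BDP = bandwidth * RTT
= 100 Mbps * 238 ms
= 100 * 1e6 * 238 / 1000 bits
= 23800000 bits
= 2975000 bytes
= 2905.2734 KB
BDP = 23800000 bits (2975000 bytes)


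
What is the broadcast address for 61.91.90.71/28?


Network: 61.91.90.64/28
Host bits = 4
Set all host bits to 1:
Broadcast: 61.91.90.79


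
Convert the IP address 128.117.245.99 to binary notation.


128 = 10000000
117 = 01110101
245 = 11110101
99 = 01100011
Binary: 10000000.01110101.11110101.01100011


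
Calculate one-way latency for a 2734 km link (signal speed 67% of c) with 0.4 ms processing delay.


Speed = 0.67 * 3e5 km/s = 201000 km/s
Propagation delay = 2734 / 201000 = 0.0136 s = 13.602 ms
Processing delay = 0.4 ms
Total one-way latency = 14.002 ms


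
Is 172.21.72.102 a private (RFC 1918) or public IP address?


RFC 1918 private ranges:
  10.0.0.0/8 (10.0.0.0 - 10.255.255.255)
  172.16.0.0/12 (172.16.0.0 - 172.31.255.255)
  192.168.0.0/16 (192.168.0.0 - 192.168.255.255)
Private (in 172.16.0.0/12)


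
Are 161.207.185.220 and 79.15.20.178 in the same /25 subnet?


Mask: 255.255.255.128
161.207.185.220 AND mask = 161.207.185.128
79.15.20.178 AND mask = 79.15.20.128
No, different subnets (161.207.185.128 vs 79.15.20.128)


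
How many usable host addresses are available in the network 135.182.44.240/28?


Host bits = 32 - 28 = 4
Total addresses = 2^4 = 16
Usable = total - 2 (network and broadcast)
Usable hosts: 14


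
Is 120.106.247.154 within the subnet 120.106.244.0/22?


Subnet network: 120.106.244.0
Test IP AND mask: 120.106.244.0
Yes, 120.106.247.154 is in 120.106.244.0/22


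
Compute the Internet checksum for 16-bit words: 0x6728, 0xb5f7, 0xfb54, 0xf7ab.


Sum all words (with carry folding):
+ 0x6728 = 0x6728
+ 0xb5f7 = 0x1d20
+ 0xfb54 = 0x1875
+ 0xf7ab = 0x1021
One's complement: ~0x1021
Checksum = 0xefde


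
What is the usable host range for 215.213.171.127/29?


Network: 215.213.171.120
Broadcast: 215.213.171.127
First usable = network + 1
Last usable = broadcast - 1
Range: 215.213.171.121 to 215.213.171.126


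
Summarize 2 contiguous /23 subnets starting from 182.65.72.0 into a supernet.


Original prefix: /23
Number of subnets: 2 = 2^1
New prefix = 23 - 1 = 22
Supernet: 182.65.72.0/22


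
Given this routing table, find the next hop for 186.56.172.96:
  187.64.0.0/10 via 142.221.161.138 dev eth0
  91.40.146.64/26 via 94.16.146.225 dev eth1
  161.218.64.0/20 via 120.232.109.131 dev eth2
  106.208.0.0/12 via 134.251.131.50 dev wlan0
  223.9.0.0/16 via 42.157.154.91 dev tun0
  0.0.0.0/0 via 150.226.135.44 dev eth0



Longest prefix match for 186.56.172.96:
  /10 187.64.0.0: no
  /26 91.40.146.64: no
  /20 161.218.64.0: no
  /12 106.208.0.0: no
  /16 223.9.0.0: no
  /0 0.0.0.0: MATCH
Selected: next-hop 150.226.135.44 via eth0 (matched /0)


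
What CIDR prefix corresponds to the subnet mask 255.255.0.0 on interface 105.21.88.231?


Binary: 11111111.11111111.00000000.00000000
Count leading 1s
Prefix: /16


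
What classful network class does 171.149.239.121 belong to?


First octet: 171
Binary: 10101011
10xxxxxx -> Class B (128-191)
Class B, default mask 255.255.0.0 (/16)


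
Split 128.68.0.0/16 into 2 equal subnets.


New prefix = 16 + 1 = 17
Each subnet has 32768 addresses
  128.68.0.0/17
  128.68.128.0/17
Subnets: 128.68.0.0/17, 128.68.128.0/17


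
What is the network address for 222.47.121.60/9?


IP:   11011110.00101111.01111001.00111100
Mask: 11111111.10000000.00000000.00000000
AND operation:
Net:  11011110.00000000.00000000.00000000
Network: 222.0.0.0/9


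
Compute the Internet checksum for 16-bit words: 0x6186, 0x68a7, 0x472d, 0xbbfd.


Sum all words (with carry folding):
+ 0x6186 = 0x6186
+ 0x68a7 = 0xca2d
+ 0x472d = 0x115b
+ 0xbbfd = 0xcd58
One's complement: ~0xcd58
Checksum = 0x32a7


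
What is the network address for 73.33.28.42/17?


IP:   01001001.00100001.00011100.00101010
Mask: 11111111.11111111.10000000.00000000
AND operation:
Net:  01001001.00100001.00000000.00000000
Network: 73.33.0.0/17


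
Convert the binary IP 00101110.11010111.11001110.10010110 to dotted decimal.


00101110 = 46
11010111 = 215
11001110 = 206
10010110 = 150
IP: 46.215.206.150


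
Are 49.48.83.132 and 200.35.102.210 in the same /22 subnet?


Mask: 255.255.252.0
49.48.83.132 AND mask = 49.48.80.0
200.35.102.210 AND mask = 200.35.100.0
No, different subnets (49.48.80.0 vs 200.35.100.0)


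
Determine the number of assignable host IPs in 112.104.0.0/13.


Host bits = 32 - 13 = 19
Total addresses = 2^19 = 524288
Usable = total - 2 (network and broadcast)
Usable hosts: 524286


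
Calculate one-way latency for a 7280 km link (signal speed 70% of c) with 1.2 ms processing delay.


Speed = 0.7 * 3e5 km/s = 210000 km/s
Propagation delay = 7280 / 210000 = 0.0347 s = 34.6667 ms
Processing delay = 1.2 ms
Total one-way latency = 35.8667 ms


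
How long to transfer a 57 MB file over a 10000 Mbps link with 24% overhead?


Effective throughput = 10000 * (1 - 24/100) = 7600 Mbps
File size in Mb = 57 * 8 = 456 Mb
Time = 456 / 7600
Time = 0.06 seconds


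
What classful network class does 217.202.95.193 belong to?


First octet: 217
Binary: 11011001
110xxxxx -> Class C (192-223)
Class C, default mask 255.255.255.0 (/24)


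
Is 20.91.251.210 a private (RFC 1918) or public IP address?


RFC 1918 private ranges:
  10.0.0.0/8 (10.0.0.0 - 10.255.255.255)
  172.16.0.0/12 (172.16.0.0 - 172.31.255.255)
  192.168.0.0/16 (192.168.0.0 - 192.168.255.255)
Public (not in any RFC 1918 range)


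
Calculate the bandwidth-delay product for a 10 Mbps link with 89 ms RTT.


BDP = bandwidth * RTT
= 10 Mbps * 89 ms
= 10 * 1e6 * 89 / 1000 bits
= 890000 bits
= 111250 bytes
= 108.6426 KB
BDP = 890000 bits (111250 bytes)


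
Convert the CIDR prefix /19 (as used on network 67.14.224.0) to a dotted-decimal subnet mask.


/19 means 19 network bits, 13 host bits
Binary: 11111111111111111110000000000000
Mask: 255.255.224.0


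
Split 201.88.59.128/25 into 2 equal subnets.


New prefix = 25 + 1 = 26
Each subnet has 64 addresses
  201.88.59.128/26
  201.88.59.192/26
Subnets: 201.88.59.128/26, 201.88.59.192/26


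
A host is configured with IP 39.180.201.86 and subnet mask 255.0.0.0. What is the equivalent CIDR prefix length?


Binary: 11111111.00000000.00000000.00000000
Count leading 1s
Prefix: /8


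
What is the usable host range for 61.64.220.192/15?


Network: 61.64.0.0
Broadcast: 61.65.255.255
First usable = network + 1
Last usable = broadcast - 1
Range: 61.64.0.1 to 61.65.255.254


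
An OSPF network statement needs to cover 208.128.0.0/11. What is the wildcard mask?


Subnet mask: 255.224.0.0
Wildcard = 255.255.255.255 - subnet mask
255 - 255 = 0
255 - 224 = 31
255 - 0 = 255
255 - 0 = 255
Wildcard: 0.31.255.255


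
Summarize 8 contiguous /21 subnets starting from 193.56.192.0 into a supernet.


Original prefix: /21
Number of subnets: 8 = 2^3
New prefix = 21 - 3 = 18
Supernet: 193.56.192.0/18


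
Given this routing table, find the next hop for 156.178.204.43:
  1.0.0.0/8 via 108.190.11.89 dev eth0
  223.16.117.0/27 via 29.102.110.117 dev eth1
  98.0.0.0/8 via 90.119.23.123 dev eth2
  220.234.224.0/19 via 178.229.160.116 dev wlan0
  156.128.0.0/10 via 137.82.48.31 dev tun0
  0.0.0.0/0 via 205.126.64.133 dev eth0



Longest prefix match for 156.178.204.43:
  /8 1.0.0.0: no
  /27 223.16.117.0: no
  /8 98.0.0.0: no
  /19 220.234.224.0: no
  /10 156.128.0.0: MATCH
  /0 0.0.0.0: MATCH
Selected: next-hop 137.82.48.31 via tun0 (matched /10)


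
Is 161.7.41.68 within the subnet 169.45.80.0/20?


Subnet network: 169.45.80.0
Test IP AND mask: 161.7.32.0
No, 161.7.41.68 is not in 169.45.80.0/20


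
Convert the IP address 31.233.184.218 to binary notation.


31 = 00011111
233 = 11101001
184 = 10111000
218 = 11011010
Binary: 00011111.11101001.10111000.11011010


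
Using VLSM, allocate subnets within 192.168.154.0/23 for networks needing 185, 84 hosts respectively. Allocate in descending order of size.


185 hosts -> /24 (254 usable): 192.168.154.0/24
84 hosts -> /25 (126 usable): 192.168.155.0/25
Allocation: 192.168.154.0/24 (185 hosts, 254 usable); 192.168.155.0/25 (84 hosts, 126 usable)


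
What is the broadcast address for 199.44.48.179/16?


Network: 199.44.0.0/16
Host bits = 16
Set all host bits to 1:
Broadcast: 199.44.255.255


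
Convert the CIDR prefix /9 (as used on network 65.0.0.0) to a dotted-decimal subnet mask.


/9 means 9 network bits, 23 host bits
Binary: 11111111100000000000000000000000
Mask: 255.128.0.0


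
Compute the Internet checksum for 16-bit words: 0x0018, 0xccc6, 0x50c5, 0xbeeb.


Sum all words (with carry folding):
+ 0x0018 = 0x0018
+ 0xccc6 = 0xccde
+ 0x50c5 = 0x1da4
+ 0xbeeb = 0xdc8f
One's complement: ~0xdc8f
Checksum = 0x2370


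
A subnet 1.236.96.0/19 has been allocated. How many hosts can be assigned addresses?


Host bits = 32 - 19 = 13
Total addresses = 2^13 = 8192
Usable = total - 2 (network and broadcast)
Usable hosts: 8190


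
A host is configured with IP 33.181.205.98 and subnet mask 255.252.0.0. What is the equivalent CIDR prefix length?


Binary: 11111111.11111100.00000000.00000000
Count leading 1s
Prefix: /14


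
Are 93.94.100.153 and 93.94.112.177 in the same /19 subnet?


Mask: 255.255.224.0
93.94.100.153 AND mask = 93.94.96.0
93.94.112.177 AND mask = 93.94.96.0
Yes, same subnet (93.94.96.0)


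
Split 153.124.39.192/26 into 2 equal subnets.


New prefix = 26 + 1 = 27
Each subnet has 32 addresses
  153.124.39.192/27
  153.124.39.224/27
Subnets: 153.124.39.192/27, 153.124.39.224/27


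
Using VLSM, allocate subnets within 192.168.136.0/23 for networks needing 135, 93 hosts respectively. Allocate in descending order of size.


135 hosts -> /24 (254 usable): 192.168.136.0/24
93 hosts -> /25 (126 usable): 192.168.137.0/25
Allocation: 192.168.136.0/24 (135 hosts, 254 usable); 192.168.137.0/25 (93 hosts, 126 usable)


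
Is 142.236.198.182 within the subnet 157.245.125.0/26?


Subnet network: 157.245.125.0
Test IP AND mask: 142.236.198.128
No, 142.236.198.182 is not in 157.245.125.0/26


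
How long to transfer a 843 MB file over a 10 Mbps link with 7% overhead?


Effective throughput = 10 * (1 - 7/100) = 9.3 Mbps
File size in Mb = 843 * 8 = 6744 Mb
Time = 6744 / 9.3
Time = 725.1613 seconds


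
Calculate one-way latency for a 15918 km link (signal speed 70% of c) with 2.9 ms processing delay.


Speed = 0.7 * 3e5 km/s = 210000 km/s
Propagation delay = 15918 / 210000 = 0.0758 s = 75.8 ms
Processing delay = 2.9 ms
Total one-way latency = 78.7 ms


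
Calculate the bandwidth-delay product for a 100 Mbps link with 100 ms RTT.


BDP = bandwidth * RTT
= 100 Mbps * 100 ms
= 100 * 1e6 * 100 / 1000 bits
= 10000000 bits
= 1250000 bytes
= 1220.7031 KB
BDP = 10000000 bits (1250000 bytes)


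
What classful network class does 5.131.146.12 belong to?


First octet: 5
Binary: 00000101
0xxxxxxx -> Class A (1-126)
Class A, default mask 255.0.0.0 (/8)


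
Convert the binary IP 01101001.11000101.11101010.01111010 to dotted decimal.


01101001 = 105
11000101 = 197
11101010 = 234
01111010 = 122
IP: 105.197.234.122


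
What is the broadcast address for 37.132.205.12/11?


Network: 37.128.0.0/11
Host bits = 21
Set all host bits to 1:
Broadcast: 37.159.255.255


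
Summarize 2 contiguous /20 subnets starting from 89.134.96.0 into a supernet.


Original prefix: /20
Number of subnets: 2 = 2^1
New prefix = 20 - 1 = 19
Supernet: 89.134.96.0/19


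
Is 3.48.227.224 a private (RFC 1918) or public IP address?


RFC 1918 private ranges:
  10.0.0.0/8 (10.0.0.0 - 10.255.255.255)
  172.16.0.0/12 (172.16.0.0 - 172.31.255.255)
  192.168.0.0/16 (192.168.0.0 - 192.168.255.255)
Public (not in any RFC 1918 range)


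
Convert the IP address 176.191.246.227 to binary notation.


176 = 10110000
191 = 10111111
246 = 11110110
227 = 11100011
Binary: 10110000.10111111.11110110.11100011


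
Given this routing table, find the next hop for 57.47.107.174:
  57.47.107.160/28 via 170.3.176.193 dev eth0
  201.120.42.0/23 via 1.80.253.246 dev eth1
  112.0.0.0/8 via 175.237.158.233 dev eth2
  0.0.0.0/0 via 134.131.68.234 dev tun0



Longest prefix match for 57.47.107.174:
  /28 57.47.107.160: MATCH
  /23 201.120.42.0: no
  /8 112.0.0.0: no
  /0 0.0.0.0: MATCH
Selected: next-hop 170.3.176.193 via eth0 (matched /28)


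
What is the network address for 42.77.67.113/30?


IP:   00101010.01001101.01000011.01110001
Mask: 11111111.11111111.11111111.11111100
AND operation:
Net:  00101010.01001101.01000011.01110000
Network: 42.77.67.112/30


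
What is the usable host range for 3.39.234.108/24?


Network: 3.39.234.0
Broadcast: 3.39.234.255
First usable = network + 1
Last usable = broadcast - 1
Range: 3.39.234.1 to 3.39.234.254


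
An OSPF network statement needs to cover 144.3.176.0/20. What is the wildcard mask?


Subnet mask: 255.255.240.0
Wildcard = 255.255.255.255 - subnet mask
255 - 255 = 0
255 - 255 = 0
255 - 240 = 15
255 - 0 = 255
Wildcard: 0.0.15.255


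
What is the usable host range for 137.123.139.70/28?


Network: 137.123.139.64
Broadcast: 137.123.139.79
First usable = network + 1
Last usable = broadcast - 1
Range: 137.123.139.65 to 137.123.139.78


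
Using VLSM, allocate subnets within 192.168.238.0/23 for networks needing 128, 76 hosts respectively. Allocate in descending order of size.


128 hosts -> /24 (254 usable): 192.168.238.0/24
76 hosts -> /25 (126 usable): 192.168.239.0/25
Allocation: 192.168.238.0/24 (128 hosts, 254 usable); 192.168.239.0/25 (76 hosts, 126 usable)


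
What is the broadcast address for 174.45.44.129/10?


Network: 174.0.0.0/10
Host bits = 22
Set all host bits to 1:
Broadcast: 174.63.255.255


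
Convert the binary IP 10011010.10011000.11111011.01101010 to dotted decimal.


10011010 = 154
10011000 = 152
11111011 = 251
01101010 = 106
IP: 154.152.251.106


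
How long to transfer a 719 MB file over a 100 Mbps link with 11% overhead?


Effective throughput = 100 * (1 - 11/100) = 89 Mbps
File size in Mb = 719 * 8 = 5752 Mb
Time = 5752 / 89
Time = 64.6292 seconds


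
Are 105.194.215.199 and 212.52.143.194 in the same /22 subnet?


Mask: 255.255.252.0
105.194.215.199 AND mask = 105.194.212.0
212.52.143.194 AND mask = 212.52.140.0
No, different subnets (105.194.212.0 vs 212.52.140.0)


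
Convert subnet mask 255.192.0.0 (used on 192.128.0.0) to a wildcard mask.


Subnet mask: 255.192.0.0
Wildcard = 255.255.255.255 - subnet mask
255 - 255 = 0
255 - 192 = 63
255 - 0 = 255
255 - 0 = 255
Wildcard: 0.63.255.255


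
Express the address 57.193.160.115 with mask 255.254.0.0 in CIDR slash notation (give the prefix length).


Binary: 11111111.11111110.00000000.00000000
Count leading 1s
Prefix: /15


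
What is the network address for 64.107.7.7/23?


IP:   01000000.01101011.00000111.00000111
Mask: 11111111.11111111.11111110.00000000
AND operation:
Net:  01000000.01101011.00000110.00000000
Network: 64.107.6.0/23


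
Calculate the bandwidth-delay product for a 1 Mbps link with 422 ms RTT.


BDP = bandwidth * RTT
= 1 Mbps * 422 ms
= 1 * 1e6 * 422 / 1000 bits
= 422000 bits
= 52750 bytes
= 51.5137 KB
BDP = 422000 bits (52750 bytes)


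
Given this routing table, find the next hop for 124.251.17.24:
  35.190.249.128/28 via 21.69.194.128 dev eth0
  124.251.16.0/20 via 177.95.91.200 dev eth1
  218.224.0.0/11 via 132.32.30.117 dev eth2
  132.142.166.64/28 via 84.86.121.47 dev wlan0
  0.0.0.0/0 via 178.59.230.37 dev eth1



Longest prefix match for 124.251.17.24:
  /28 35.190.249.128: no
  /20 124.251.16.0: MATCH
  /11 218.224.0.0: no
  /28 132.142.166.64: no
  /0 0.0.0.0: MATCH
Selected: next-hop 177.95.91.200 via eth1 (matched /20)


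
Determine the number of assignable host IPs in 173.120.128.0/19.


Host bits = 32 - 19 = 13
Total addresses = 2^13 = 8192
Usable = total - 2 (network and broadcast)
Usable hosts: 8190


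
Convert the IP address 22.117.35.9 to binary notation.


22 = 00010110
117 = 01110101
35 = 00100011
9 = 00001001
Binary: 00010110.01110101.00100011.00001001


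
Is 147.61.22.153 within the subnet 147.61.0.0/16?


Subnet network: 147.61.0.0
Test IP AND mask: 147.61.0.0
Yes, 147.61.22.153 is in 147.61.0.0/16


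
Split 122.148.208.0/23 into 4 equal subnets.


New prefix = 23 + 2 = 25
Each subnet has 128 addresses
  122.148.208.0/25
  122.148.208.128/25
  122.148.209.0/25
  122.148.209.128/25
Subnets: 122.148.208.0/25, 122.148.208.128/25, 122.148.209.0/25, 122.148.209.128/25


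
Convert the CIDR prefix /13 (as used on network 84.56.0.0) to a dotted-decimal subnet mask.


/13 means 13 network bits, 19 host bits
Binary: 11111111111110000000000000000000
Mask: 255.248.0.0


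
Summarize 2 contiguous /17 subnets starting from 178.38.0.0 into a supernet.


Original prefix: /17
Number of subnets: 2 = 2^1
New prefix = 17 - 1 = 16
Supernet: 178.38.0.0/16


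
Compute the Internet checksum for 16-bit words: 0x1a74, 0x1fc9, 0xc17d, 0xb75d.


Sum all words (with carry folding):
+ 0x1a74 = 0x1a74
+ 0x1fc9 = 0x3a3d
+ 0xc17d = 0xfbba
+ 0xb75d = 0xb318
One's complement: ~0xb318
Checksum = 0x4ce7


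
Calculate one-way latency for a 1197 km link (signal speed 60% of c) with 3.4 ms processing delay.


Speed = 0.6 * 3e5 km/s = 180000 km/s
Propagation delay = 1197 / 180000 = 0.0066 s = 6.65 ms
Processing delay = 3.4 ms
Total one-way latency = 10.05 ms


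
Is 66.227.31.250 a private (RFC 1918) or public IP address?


RFC 1918 private ranges:
  10.0.0.0/8 (10.0.0.0 - 10.255.255.255)
  172.16.0.0/12 (172.16.0.0 - 172.31.255.255)
  192.168.0.0/16 (192.168.0.0 - 192.168.255.255)
Public (not in any RFC 1918 range)


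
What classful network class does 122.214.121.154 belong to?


First octet: 122
Binary: 01111010
0xxxxxxx -> Class A (1-126)
Class A, default mask 255.0.0.0 (/8)


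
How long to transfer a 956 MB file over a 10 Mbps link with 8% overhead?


Effective throughput = 10 * (1 - 8/100) = 9.2 Mbps
File size in Mb = 956 * 8 = 7648 Mb
Time = 7648 / 9.2
Time = 831.3043 seconds


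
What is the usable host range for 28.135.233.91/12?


Network: 28.128.0.0
Broadcast: 28.143.255.255
First usable = network + 1
Last usable = broadcast - 1
Range: 28.128.0.1 to 28.143.255.254


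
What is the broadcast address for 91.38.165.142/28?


Network: 91.38.165.128/28
Host bits = 4
Set all host bits to 1:
Broadcast: 91.38.165.143


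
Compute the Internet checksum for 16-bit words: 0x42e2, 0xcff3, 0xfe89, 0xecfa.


Sum all words (with carry folding):
+ 0x42e2 = 0x42e2
+ 0xcff3 = 0x12d6
+ 0xfe89 = 0x1160
+ 0xecfa = 0xfe5a
One's complement: ~0xfe5a
Checksum = 0x01a5


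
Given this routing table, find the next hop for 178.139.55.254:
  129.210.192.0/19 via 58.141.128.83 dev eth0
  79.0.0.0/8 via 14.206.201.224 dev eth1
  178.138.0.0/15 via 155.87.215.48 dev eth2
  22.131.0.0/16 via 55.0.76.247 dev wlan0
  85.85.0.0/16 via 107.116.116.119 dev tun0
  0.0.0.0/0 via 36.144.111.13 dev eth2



Longest prefix match for 178.139.55.254:
  /19 129.210.192.0: no
  /8 79.0.0.0: no
  /15 178.138.0.0: MATCH
  /16 22.131.0.0: no
  /16 85.85.0.0: no
  /0 0.0.0.0: MATCH
Selected: next-hop 155.87.215.48 via eth2 (matched /15)


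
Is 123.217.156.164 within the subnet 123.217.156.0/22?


Subnet network: 123.217.156.0
Test IP AND mask: 123.217.156.0
Yes, 123.217.156.164 is in 123.217.156.0/22


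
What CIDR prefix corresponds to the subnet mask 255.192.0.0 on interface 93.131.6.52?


Binary: 11111111.11000000.00000000.00000000
Count leading 1s
Prefix: /10


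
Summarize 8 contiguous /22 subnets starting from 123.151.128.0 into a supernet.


Original prefix: /22
Number of subnets: 8 = 2^3
New prefix = 22 - 3 = 19
Supernet: 123.151.128.0/19


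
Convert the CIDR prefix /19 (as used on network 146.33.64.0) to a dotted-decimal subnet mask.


/19 means 19 network bits, 13 host bits
Binary: 11111111111111111110000000000000
Mask: 255.255.224.0


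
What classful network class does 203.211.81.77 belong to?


First octet: 203
Binary: 11001011
110xxxxx -> Class C (192-223)
Class C, default mask 255.255.255.0 (/24)


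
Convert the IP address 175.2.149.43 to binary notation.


175 = 10101111
2 = 00000010
149 = 10010101
43 = 00101011
Binary: 10101111.00000010.10010101.00101011


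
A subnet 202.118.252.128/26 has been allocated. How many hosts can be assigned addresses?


Host bits = 32 - 26 = 6
Total addresses = 2^6 = 64
Usable = total - 2 (network and broadcast)
Usable hosts: 62


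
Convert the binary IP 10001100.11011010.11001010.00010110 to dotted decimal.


10001100 = 140
11011010 = 218
11001010 = 202
00010110 = 22
IP: 140.218.202.22


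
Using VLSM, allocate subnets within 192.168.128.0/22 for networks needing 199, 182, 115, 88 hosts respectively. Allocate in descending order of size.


199 hosts -> /24 (254 usable): 192.168.128.0/24
182 hosts -> /24 (254 usable): 192.168.129.0/24
115 hosts -> /25 (126 usable): 192.168.130.0/25
88 hosts -> /25 (126 usable): 192.168.130.128/25
Allocation: 192.168.128.0/24 (199 hosts, 254 usable); 192.168.129.0/24 (182 hosts, 254 usable); 192.168.130.0/25 (115 hosts, 126 usable); 192.168.130.128/25 (88 hosts, 126 usable)


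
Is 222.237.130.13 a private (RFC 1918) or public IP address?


RFC 1918 private ranges:
  10.0.0.0/8 (10.0.0.0 - 10.255.255.255)
  172.16.0.0/12 (172.16.0.0 - 172.31.255.255)
  192.168.0.0/16 (192.168.0.0 - 192.168.255.255)
Public (not in any RFC 1918 range)


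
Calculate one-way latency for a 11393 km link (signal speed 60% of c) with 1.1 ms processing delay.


Speed = 0.6 * 3e5 km/s = 180000 km/s
Propagation delay = 11393 / 180000 = 0.0633 s = 63.2944 ms
Processing delay = 1.1 ms
Total one-way latency = 64.3944 ms


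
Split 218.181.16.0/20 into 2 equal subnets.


New prefix = 20 + 1 = 21
Each subnet has 2048 addresses
  218.181.16.0/21
  218.181.24.0/21
Subnets: 218.181.16.0/21, 218.181.24.0/21


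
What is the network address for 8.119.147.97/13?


IP:   00001000.01110111.10010011.01100001
Mask: 11111111.11111000.00000000.00000000
AND operation:
Net:  00001000.01110000.00000000.00000000
Network: 8.112.0.0/13


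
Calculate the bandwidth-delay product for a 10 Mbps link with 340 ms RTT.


BDP = bandwidth * RTT
= 10 Mbps * 340 ms
= 10 * 1e6 * 340 / 1000 bits
= 3400000 bits
= 425000 bytes
= 415.0391 KB
BDP = 3400000 bits (425000 bytes)


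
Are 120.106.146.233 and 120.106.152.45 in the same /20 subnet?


Mask: 255.255.240.0
120.106.146.233 AND mask = 120.106.144.0
120.106.152.45 AND mask = 120.106.144.0
Yes, same subnet (120.106.144.0)


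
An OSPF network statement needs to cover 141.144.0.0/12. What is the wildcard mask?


Subnet mask: 255.240.0.0
Wildcard = 255.255.255.255 - subnet mask
255 - 255 = 0
255 - 240 = 15
255 - 0 = 255
255 - 0 = 255
Wildcard: 0.15.255.255


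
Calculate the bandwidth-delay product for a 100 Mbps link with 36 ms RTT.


BDP = bandwidth * RTT
= 100 Mbps * 36 ms
= 100 * 1e6 * 36 / 1000 bits
= 3600000 bits
= 450000 bytes
= 439.4531 KB
BDP = 3600000 bits (450000 bytes)


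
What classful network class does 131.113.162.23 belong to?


First octet: 131
Binary: 10000011
10xxxxxx -> Class B (128-191)
Class B, default mask 255.255.0.0 (/16)


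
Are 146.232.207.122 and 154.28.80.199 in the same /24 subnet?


Mask: 255.255.255.0
146.232.207.122 AND mask = 146.232.207.0
154.28.80.199 AND mask = 154.28.80.0
No, different subnets (146.232.207.0 vs 154.28.80.0)


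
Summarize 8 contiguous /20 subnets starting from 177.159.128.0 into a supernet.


Original prefix: /20
Number of subnets: 8 = 2^3
New prefix = 20 - 3 = 17
Supernet: 177.159.128.0/17


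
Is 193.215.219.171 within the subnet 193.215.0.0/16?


Subnet network: 193.215.0.0
Test IP AND mask: 193.215.0.0
Yes, 193.215.219.171 is in 193.215.0.0/16


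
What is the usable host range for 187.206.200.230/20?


Network: 187.206.192.0
Broadcast: 187.206.207.255
First usable = network + 1
Last usable = broadcast - 1
Range: 187.206.192.1 to 187.206.207.254


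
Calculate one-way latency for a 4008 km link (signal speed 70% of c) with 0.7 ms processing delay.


Speed = 0.7 * 3e5 km/s = 210000 km/s
Propagation delay = 4008 / 210000 = 0.0191 s = 19.0857 ms
Processing delay = 0.7 ms
Total one-way latency = 19.7857 ms


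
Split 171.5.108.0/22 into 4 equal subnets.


New prefix = 22 + 2 = 24
Each subnet has 256 addresses
  171.5.108.0/24
  171.5.109.0/24
  171.5.110.0/24
  171.5.111.0/24
Subnets: 171.5.108.0/24, 171.5.109.0/24, 171.5.110.0/24, 171.5.111.0/24


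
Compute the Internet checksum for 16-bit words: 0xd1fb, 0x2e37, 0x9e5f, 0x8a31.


Sum all words (with carry folding):
+ 0xd1fb = 0xd1fb
+ 0x2e37 = 0x0033
+ 0x9e5f = 0x9e92
+ 0x8a31 = 0x28c4
One's complement: ~0x28c4
Checksum = 0xd73b


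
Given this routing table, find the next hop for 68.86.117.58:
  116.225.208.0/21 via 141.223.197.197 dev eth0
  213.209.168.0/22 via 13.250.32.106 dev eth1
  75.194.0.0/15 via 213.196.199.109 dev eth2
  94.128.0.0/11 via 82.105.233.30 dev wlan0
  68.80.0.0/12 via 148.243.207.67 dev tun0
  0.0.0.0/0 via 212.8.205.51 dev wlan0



Longest prefix match for 68.86.117.58:
  /21 116.225.208.0: no
  /22 213.209.168.0: no
  /15 75.194.0.0: no
  /11 94.128.0.0: no
  /12 68.80.0.0: MATCH
  /0 0.0.0.0: MATCH
Selected: next-hop 148.243.207.67 via tun0 (matched /12)


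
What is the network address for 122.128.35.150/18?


IP:   01111010.10000000.00100011.10010110
Mask: 11111111.11111111.11000000.00000000
AND operation:
Net:  01111010.10000000.00000000.00000000
Network: 122.128.0.0/18


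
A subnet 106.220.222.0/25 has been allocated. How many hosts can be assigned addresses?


Host bits = 32 - 25 = 7
Total addresses = 2^7 = 128
Usable = total - 2 (network and broadcast)
Usable hosts: 126


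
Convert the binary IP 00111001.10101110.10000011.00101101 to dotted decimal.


00111001 = 57
10101110 = 174
10000011 = 131
00101101 = 45
IP: 57.174.131.45


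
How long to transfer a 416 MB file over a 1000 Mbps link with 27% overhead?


Effective throughput = 1000 * (1 - 27/100) = 730 Mbps
File size in Mb = 416 * 8 = 3328 Mb
Time = 3328 / 730
Time = 4.5589 seconds


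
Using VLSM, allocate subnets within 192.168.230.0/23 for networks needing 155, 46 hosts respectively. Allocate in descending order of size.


155 hosts -> /24 (254 usable): 192.168.230.0/24
46 hosts -> /26 (62 usable): 192.168.231.0/26
Allocation: 192.168.230.0/24 (155 hosts, 254 usable); 192.168.231.0/26 (46 hosts, 62 usable)


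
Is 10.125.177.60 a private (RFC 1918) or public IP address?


RFC 1918 private ranges:
  10.0.0.0/8 (10.0.0.0 - 10.255.255.255)
  172.16.0.0/12 (172.16.0.0 - 172.31.255.255)
  192.168.0.0/16 (192.168.0.0 - 192.168.255.255)
Private (in 10.0.0.0/8)


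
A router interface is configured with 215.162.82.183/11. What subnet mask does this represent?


/11 means 11 network bits, 21 host bits
Binary: 11111111111000000000000000000000
Mask: 255.224.0.0


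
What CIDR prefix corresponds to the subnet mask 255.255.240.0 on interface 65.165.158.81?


Binary: 11111111.11111111.11110000.00000000
Count leading 1s
Prefix: /20


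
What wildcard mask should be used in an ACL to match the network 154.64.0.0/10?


Subnet mask: 255.192.0.0
Wildcard = 255.255.255.255 - subnet mask
255 - 255 = 0
255 - 192 = 63
255 - 0 = 255
255 - 0 = 255
Wildcard: 0.63.255.255


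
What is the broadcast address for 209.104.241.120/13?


Network: 209.104.0.0/13
Host bits = 19
Set all host bits to 1:
Broadcast: 209.111.255.255


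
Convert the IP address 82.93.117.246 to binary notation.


82 = 01010010
93 = 01011101
117 = 01110101
246 = 11110110
Binary: 01010010.01011101.01110101.11110110


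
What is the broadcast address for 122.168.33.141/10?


Network: 122.128.0.0/10
Host bits = 22
Set all host bits to 1:
Broadcast: 122.191.255.255


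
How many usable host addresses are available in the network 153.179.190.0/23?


Host bits = 32 - 23 = 9
Total addresses = 2^9 = 512
Usable = total - 2 (network and broadcast)
Usable hosts: 510


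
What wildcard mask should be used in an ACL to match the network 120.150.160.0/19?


Subnet mask: 255.255.224.0
Wildcard = 255.255.255.255 - subnet mask
255 - 255 = 0
255 - 255 = 0
255 - 224 = 31
255 - 0 = 255
Wildcard: 0.0.31.255


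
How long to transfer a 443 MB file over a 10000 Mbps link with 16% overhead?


Effective throughput = 10000 * (1 - 16/100) = 8400 Mbps
File size in Mb = 443 * 8 = 3544 Mb
Time = 3544 / 8400
Time = 0.4219 seconds


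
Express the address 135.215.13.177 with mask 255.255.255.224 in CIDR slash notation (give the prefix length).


Binary: 11111111.11111111.11111111.11100000
Count leading 1s
Prefix: /27


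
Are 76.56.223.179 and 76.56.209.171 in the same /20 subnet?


Mask: 255.255.240.0
76.56.223.179 AND mask = 76.56.208.0
76.56.209.171 AND mask = 76.56.208.0
Yes, same subnet (76.56.208.0)


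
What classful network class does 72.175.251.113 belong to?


First octet: 72
Binary: 01001000
0xxxxxxx -> Class A (1-126)
Class A, default mask 255.0.0.0 (/8)


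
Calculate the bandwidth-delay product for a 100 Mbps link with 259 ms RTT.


BDP = bandwidth * RTT
= 100 Mbps * 259 ms
= 100 * 1e6 * 259 / 1000 bits
= 25900000 bits
= 3237500 bytes
= 3161.6211 KB
BDP = 25900000 bits (3237500 bytes)


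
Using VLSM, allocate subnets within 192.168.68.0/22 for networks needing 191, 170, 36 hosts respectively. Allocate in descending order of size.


191 hosts -> /24 (254 usable): 192.168.68.0/24
170 hosts -> /24 (254 usable): 192.168.69.0/24
36 hosts -> /26 (62 usable): 192.168.70.0/26
Allocation: 192.168.68.0/24 (191 hosts, 254 usable); 192.168.69.0/24 (170 hosts, 254 usable); 192.168.70.0/26 (36 hosts, 62 usable)


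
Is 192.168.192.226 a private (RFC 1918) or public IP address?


RFC 1918 private ranges:
  10.0.0.0/8 (10.0.0.0 - 10.255.255.255)
  172.16.0.0/12 (172.16.0.0 - 172.31.255.255)
  192.168.0.0/16 (192.168.0.0 - 192.168.255.255)
Private (in 192.168.0.0/16)


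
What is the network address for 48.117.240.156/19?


IP:   00110000.01110101.11110000.10011100
Mask: 11111111.11111111.11100000.00000000
AND operation:
Net:  00110000.01110101.11100000.00000000
Network: 48.117.224.0/19


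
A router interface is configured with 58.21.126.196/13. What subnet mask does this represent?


/13 means 13 network bits, 19 host bits
Binary: 11111111111110000000000000000000
Mask: 255.248.0.0


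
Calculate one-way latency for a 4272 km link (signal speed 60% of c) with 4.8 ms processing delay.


Speed = 0.6 * 3e5 km/s = 180000 km/s
Propagation delay = 4272 / 180000 = 0.0237 s = 23.7333 ms
Processing delay = 4.8 ms
Total one-way latency = 28.5333 ms


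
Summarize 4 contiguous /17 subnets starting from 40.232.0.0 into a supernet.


Original prefix: /17
Number of subnets: 4 = 2^2
New prefix = 17 - 2 = 15
Supernet: 40.232.0.0/15


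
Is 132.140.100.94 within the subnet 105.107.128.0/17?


Subnet network: 105.107.128.0
Test IP AND mask: 132.140.0.0
No, 132.140.100.94 is not in 105.107.128.0/17


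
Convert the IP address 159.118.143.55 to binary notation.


159 = 10011111
118 = 01110110
143 = 10001111
55 = 00110111
Binary: 10011111.01110110.10001111.00110111


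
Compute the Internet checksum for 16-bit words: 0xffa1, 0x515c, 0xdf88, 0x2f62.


Sum all words (with carry folding):
+ 0xffa1 = 0xffa1
+ 0x515c = 0x50fe
+ 0xdf88 = 0x3087
+ 0x2f62 = 0x5fe9
One's complement: ~0x5fe9
Checksum = 0xa016


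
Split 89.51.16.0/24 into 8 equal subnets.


New prefix = 24 + 3 = 27
Each subnet has 32 addresses
  89.51.16.0/27
  89.51.16.32/27
  89.51.16.64/27
  89.51.16.96/27
  89.51.16.128/27
  89.51.16.160/27
  89.51.16.192/27
  89.51.16.224/27
Subnets: 89.51.16.0/27, 89.51.16.32/27, 89.51.16.64/27, 89.51.16.96/27, 89.51.16.128/27, 89.51.16.160/27, 89.51.16.192/27, 89.51.16.224/27


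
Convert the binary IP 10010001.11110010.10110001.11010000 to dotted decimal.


10010001 = 145
11110010 = 242
10110001 = 177
11010000 = 208
IP: 145.242.177.208


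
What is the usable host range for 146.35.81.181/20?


Network: 146.35.80.0
Broadcast: 146.35.95.255
First usable = network + 1
Last usable = broadcast - 1
Range: 146.35.80.1 to 146.35.95.254


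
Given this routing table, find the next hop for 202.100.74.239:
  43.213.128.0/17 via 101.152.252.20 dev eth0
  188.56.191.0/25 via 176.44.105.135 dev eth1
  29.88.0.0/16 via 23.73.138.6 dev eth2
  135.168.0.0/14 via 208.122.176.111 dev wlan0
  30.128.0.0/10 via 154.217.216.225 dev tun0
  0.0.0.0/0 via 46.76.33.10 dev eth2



Longest prefix match for 202.100.74.239:
  /17 43.213.128.0: no
  /25 188.56.191.0: no
  /16 29.88.0.0: no
  /14 135.168.0.0: no
  /10 30.128.0.0: no
  /0 0.0.0.0: MATCH
Selected: next-hop 46.76.33.10 via eth2 (matched /0)


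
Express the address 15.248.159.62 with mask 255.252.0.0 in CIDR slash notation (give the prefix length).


Binary: 11111111.11111100.00000000.00000000
Count leading 1s
Prefix: /14


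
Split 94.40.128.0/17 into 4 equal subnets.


New prefix = 17 + 2 = 19
Each subnet has 8192 addresses
  94.40.128.0/19
  94.40.160.0/19
  94.40.192.0/19
  94.40.224.0/19
Subnets: 94.40.128.0/19, 94.40.160.0/19, 94.40.192.0/19, 94.40.224.0/19


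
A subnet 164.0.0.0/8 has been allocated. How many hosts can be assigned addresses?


Host bits = 32 - 8 = 24
Total addresses = 2^24 = 16777216
Usable = total - 2 (network and broadcast)
Usable hosts: 16777214


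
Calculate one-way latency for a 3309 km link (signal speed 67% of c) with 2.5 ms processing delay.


Speed = 0.67 * 3e5 km/s = 201000 km/s
Propagation delay = 3309 / 201000 = 0.0165 s = 16.4627 ms
Processing delay = 2.5 ms
Total one-way latency = 18.9627 ms
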